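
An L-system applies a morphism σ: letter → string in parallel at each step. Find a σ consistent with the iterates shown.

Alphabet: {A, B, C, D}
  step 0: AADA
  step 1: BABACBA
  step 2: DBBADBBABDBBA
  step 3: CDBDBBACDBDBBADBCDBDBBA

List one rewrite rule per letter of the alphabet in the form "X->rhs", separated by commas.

A->BA, B->DB, C->B, D->C

  step 2 ⇒ step 3: DBBADBBABDBBA ⇒ C·DB·DB·BA·C·DB·DB·BA·DB·C·DB·DB·BA
    A ↦ BA
    B ↦ DB
    D ↦ C
  step 1 ⇒ step 2: BABACBA ⇒ DB·BA·DB·BA·B·DB·BA
    C ↦ B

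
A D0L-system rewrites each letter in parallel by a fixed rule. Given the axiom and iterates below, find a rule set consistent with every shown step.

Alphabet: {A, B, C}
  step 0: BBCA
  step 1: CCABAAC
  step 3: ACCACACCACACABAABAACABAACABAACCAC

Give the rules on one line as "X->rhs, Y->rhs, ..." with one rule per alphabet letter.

  step 0 ⇒ step 1: BBCA ⇒ C·C·ABA·AC
    A ↦ AC
    B ↦ C
    C ↦ ABA

A->AC, B->C, C->ABA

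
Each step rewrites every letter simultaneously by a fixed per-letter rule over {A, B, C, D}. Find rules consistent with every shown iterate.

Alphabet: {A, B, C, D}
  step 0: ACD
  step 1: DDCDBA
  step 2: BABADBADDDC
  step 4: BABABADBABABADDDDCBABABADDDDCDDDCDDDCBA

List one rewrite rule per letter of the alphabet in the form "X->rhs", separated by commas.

A->DDC, B->D, C->D, D->BA

  step 1 ⇒ step 2: DDCDBA ⇒ BA·BA·D·BA·D·DDC
    A ↦ DDC
    B ↦ D
    C ↦ D
    D ↦ BA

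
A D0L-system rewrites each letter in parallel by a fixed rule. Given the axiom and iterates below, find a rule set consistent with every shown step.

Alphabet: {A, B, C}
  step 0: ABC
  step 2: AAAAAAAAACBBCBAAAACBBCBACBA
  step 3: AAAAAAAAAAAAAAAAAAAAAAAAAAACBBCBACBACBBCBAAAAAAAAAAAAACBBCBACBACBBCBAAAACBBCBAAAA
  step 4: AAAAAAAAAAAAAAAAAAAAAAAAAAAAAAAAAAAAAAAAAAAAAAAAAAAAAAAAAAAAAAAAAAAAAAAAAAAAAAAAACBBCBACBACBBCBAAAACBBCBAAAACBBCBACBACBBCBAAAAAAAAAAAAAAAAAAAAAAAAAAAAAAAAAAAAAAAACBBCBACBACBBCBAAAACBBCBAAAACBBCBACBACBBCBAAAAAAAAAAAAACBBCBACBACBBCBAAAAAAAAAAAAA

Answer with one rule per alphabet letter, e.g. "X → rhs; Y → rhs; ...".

A->AAA, B->CBA, C->CBB

  step 3 ⇒ step 4: AAAAAAAAAAAAAAAAAAAAAAAAAAACBBCBACBACBBCBAAAAAAAAAAAAACBBCBACBACBBCBAAAACBBCBAAAA ⇒ AAA·AAA·AAA·AAA·AAA·AAA·AAA·AAA·AAA·AAA·AAA·AAA·AAA·AAA·AAA·AAA·AAA·AAA·AAA·AAA·AAA·AAA·AAA·AAA·AAA·AAA·AAA·CBB·CBA·CBA·CBB·CBA·AAA·CBB·CBA·AAA·CBB·CBA·CBA·CBB·CBA·AAA·AAA·AAA·AAA·AAA·AAA·AAA·AAA·AAA·AAA·AAA·AAA·AAA·CBB·CBA·CBA·CBB·CBA·AAA·CBB·CBA·AAA·CBB·CBA·CBA·CBB·CBA·AAA·AAA·AAA·AAA·CBB·CBA·CBA·CBB·CBA·AAA·AAA·AAA·AAA
    A ↦ AAA
    B ↦ CBA
    C ↦ CBB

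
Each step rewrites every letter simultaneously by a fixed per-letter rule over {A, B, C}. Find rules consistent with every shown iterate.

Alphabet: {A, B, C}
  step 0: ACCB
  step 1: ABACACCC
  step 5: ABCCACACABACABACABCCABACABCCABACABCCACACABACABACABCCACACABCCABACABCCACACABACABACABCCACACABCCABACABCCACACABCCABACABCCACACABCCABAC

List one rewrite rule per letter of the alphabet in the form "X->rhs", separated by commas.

  step 0 ⇒ step 1: ACCB ⇒ AB·AC·AC·CC
    A ↦ AB
    B ↦ CC
    C ↦ AC

A->AB, B->CC, C->AC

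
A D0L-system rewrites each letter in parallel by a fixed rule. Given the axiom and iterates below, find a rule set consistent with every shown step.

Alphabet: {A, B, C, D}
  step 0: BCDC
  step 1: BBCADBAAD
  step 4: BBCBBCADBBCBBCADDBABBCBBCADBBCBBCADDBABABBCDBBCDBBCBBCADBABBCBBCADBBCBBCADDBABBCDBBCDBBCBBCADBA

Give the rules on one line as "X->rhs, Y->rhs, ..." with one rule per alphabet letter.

A->D, B->BBC, C->AD, D->BA

  step 0 ⇒ step 1: BCDC ⇒ BBC·AD·BA·AD
    B ↦ BBC
    C ↦ AD
    D ↦ BA
    A ↦ D  (constrained at step 1)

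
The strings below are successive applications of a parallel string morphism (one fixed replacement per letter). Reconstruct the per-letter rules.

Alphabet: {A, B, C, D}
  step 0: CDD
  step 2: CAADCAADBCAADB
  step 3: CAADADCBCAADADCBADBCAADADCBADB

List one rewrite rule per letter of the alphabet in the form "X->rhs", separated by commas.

  step 2 ⇒ step 3: CAADCAADBCAADB ⇒ CA·AD·AD·CB·CA·AD·AD·CB·ADB·CA·AD·AD·CB·ADB
    A ↦ AD
    B ↦ ADB
    C ↦ CA
    D ↦ CB

A->AD, B->ADB, C->CA, D->CB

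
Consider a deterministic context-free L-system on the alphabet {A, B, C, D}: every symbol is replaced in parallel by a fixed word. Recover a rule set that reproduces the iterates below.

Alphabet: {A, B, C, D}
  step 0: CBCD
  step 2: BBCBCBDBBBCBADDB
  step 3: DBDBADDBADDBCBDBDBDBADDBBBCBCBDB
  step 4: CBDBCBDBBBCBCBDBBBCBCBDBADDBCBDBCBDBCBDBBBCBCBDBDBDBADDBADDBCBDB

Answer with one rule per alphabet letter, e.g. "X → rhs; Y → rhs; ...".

  step 3 ⇒ step 4: DBDBADDBADDBCBDBDBDBADDBBBCBCBDB ⇒ CB·DB·CB·DB·BB·CB·CB·DB·BB·CB·CB·DB·AD·DB·CB·DB·CB·DB·CB·DB·BB·CB·CB·DB·DB·DB·AD·DB·AD·DB·CB·DB
    A ↦ BB
    B ↦ DB
    C ↦ AD
    D ↦ CB

A->BB, B->DB, C->AD, D->CB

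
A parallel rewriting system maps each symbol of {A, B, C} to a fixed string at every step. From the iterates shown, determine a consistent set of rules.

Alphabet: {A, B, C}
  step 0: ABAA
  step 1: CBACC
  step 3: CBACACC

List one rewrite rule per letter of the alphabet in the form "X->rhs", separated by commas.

  step 0 ⇒ step 1: ABAA ⇒ C·BA·C·C
    A ↦ C
    B ↦ BA
    C ↦ A  (constrained at step 1)

A->C, B->BA, C->A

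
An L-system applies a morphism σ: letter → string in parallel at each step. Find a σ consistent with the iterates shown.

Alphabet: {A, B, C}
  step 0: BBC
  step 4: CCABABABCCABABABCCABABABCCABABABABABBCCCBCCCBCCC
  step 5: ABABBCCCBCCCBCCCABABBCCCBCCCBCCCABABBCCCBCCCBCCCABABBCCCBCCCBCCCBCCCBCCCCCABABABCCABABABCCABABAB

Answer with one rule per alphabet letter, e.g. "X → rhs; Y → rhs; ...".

  step 4 ⇒ step 5: CCABABABCCABABABCCABABABCCABABABABABBCCCBCCCBCCC ⇒ AB·AB·BC·CC·BC·CC·BC·CC·AB·AB·BC·CC·BC·CC·BC·CC·AB·AB·BC·CC·BC·CC·BC·CC·AB·AB·BC·CC·BC·CC·BC·CC·BC·CC·BC·CC·CC·AB·AB·AB·CC·AB·AB·AB·CC·AB·AB·AB
    A ↦ BC
    B ↦ CC
    C ↦ AB

A->BC, B->CC, C->AB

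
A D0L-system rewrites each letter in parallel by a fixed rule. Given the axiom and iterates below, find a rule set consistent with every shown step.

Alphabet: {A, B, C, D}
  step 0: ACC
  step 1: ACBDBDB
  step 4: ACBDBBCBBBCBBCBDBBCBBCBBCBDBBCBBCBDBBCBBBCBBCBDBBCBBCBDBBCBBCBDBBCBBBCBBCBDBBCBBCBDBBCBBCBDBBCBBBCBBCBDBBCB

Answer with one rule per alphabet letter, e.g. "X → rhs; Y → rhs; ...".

  step 0 ⇒ step 1: ACC ⇒ ACB·DB·DB
    A ↦ ACB
    C ↦ DB
    B ↦ BCB  (constrained at step 1)
    D ↦ B  (constrained at step 1)

A->ACB, B->BCB, C->DB, D->B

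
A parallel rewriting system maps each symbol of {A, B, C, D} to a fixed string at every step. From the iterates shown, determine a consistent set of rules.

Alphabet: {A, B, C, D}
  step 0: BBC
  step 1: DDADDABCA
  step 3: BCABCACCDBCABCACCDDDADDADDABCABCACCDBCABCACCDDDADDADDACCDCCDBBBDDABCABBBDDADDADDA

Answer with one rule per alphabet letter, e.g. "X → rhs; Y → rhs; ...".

A->BBB, B->DDA, C->BCA, D->CCD

  step 0 ⇒ step 1: BBC ⇒ DDA·DDA·BCA
    B ↦ DDA
    C ↦ BCA
    A ↦ BBB  (constrained at step 1)
    D ↦ CCD  (constrained at step 1)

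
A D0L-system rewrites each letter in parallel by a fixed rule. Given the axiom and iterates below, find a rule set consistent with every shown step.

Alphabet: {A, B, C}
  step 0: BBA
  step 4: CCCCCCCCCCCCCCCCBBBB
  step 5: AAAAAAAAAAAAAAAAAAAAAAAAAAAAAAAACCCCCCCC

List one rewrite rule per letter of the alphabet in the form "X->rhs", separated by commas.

  step 4 ⇒ step 5: CCCCCCCCCCCCCCCCBBBB ⇒ AA·AA·AA·AA·AA·AA·AA·AA·AA·AA·AA·AA·AA·AA·AA·AA·CC·CC·CC·CC
    B ↦ CC
    C ↦ AA
    A ↦ B  (constrained at step 0)

A->B, B->CC, C->AA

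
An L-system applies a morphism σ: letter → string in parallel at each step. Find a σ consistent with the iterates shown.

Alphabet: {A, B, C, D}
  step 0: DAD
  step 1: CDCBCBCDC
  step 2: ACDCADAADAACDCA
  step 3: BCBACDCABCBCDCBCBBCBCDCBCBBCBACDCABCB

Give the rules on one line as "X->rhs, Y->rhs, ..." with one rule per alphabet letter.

  step 2 ⇒ step 3: ACDCADAADAACDCA ⇒ BCB·A·CDC·A·BCB·CDC·BCB·BCB·CDC·BCB·BCB·A·CDC·A·BCB
    A ↦ BCB
    C ↦ A
    D ↦ CDC
  step 1 ⇒ step 2: CDCBCBCDC ⇒ A·CDC·A·DA·A·DA·A·CDC·A
    B ↦ DA

A->BCB, B->DA, C->A, D->CDC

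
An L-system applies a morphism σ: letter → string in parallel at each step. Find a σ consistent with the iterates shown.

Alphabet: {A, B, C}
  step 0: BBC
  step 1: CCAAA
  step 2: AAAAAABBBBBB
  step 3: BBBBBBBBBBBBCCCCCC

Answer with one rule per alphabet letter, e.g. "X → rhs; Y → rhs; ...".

  step 2 ⇒ step 3: AAAAAABBBBBB ⇒ BB·BB·BB·BB·BB·BB·C·C·C·C·C·C
    A ↦ BB
    B ↦ C
  step 0 ⇒ step 1: BBC ⇒ C·C·AAA
    C ↦ AAA

A->BB, B->C, C->AAA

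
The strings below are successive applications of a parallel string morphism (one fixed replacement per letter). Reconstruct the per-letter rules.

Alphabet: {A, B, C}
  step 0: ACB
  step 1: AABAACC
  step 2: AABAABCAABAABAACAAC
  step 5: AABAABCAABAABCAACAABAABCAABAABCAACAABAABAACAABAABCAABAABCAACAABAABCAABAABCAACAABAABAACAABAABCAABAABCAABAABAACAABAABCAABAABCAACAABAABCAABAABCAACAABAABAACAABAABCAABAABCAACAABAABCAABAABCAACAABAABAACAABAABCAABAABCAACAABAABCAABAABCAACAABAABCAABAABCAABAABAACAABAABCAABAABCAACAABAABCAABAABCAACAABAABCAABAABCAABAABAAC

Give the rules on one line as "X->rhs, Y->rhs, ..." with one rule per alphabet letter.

  step 1 ⇒ step 2: AABAACC ⇒ AAB·AAB·C·AAB·AAB·AAC·AAC
    A ↦ AAB
    B ↦ C
    C ↦ AAC

A->AAB, B->C, C->AAC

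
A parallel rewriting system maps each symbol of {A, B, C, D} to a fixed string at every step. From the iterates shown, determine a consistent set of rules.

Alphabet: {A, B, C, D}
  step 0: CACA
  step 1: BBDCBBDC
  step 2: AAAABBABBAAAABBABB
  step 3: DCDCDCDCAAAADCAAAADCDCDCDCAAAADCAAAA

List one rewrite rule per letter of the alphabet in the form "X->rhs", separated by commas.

A->DC, B->AA, C->BB, D->BBA

  step 2 ⇒ step 3: AAAABBABBAAAABBABB ⇒ DC·DC·DC·DC·AA·AA·DC·AA·AA·DC·DC·DC·DC·AA·AA·DC·AA·AA
    A ↦ DC
    B ↦ AA
  step 0 ⇒ step 1: CACA ⇒ BB·DC·BB·DC
    C ↦ BB
  step 1 ⇒ step 2: BBDCBBDC ⇒ AA·AA·BBA·BB·AA·AA·BBA·BB
    D ↦ BBA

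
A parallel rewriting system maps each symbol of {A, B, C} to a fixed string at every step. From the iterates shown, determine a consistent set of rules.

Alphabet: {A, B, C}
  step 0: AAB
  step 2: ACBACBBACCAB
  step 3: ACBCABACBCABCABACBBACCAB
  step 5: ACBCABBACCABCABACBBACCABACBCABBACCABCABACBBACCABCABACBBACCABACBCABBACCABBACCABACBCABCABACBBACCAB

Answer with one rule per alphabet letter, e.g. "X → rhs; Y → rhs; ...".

  step 2 ⇒ step 3: ACBACBBACCAB ⇒ AC·B·CAB·AC·B·CAB·CAB·AC·B·B·AC·CAB
    A ↦ AC
    B ↦ CAB
    C ↦ B

A->AC, B->CAB, C->B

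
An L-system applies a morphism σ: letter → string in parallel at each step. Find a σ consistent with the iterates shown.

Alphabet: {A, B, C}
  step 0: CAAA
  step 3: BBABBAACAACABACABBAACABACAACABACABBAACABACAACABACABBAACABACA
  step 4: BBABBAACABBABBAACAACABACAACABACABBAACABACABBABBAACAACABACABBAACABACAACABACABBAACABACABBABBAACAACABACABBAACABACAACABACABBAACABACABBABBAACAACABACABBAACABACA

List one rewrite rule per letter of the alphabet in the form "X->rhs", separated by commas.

A->ACA, B->BBA, C->B

  step 3 ⇒ step 4: BBABBAACAACABACABBAACABACAACABACABBAACABACAACABACABBAACABACA ⇒ BBA·BBA·ACA·BBA·BBA·ACA·ACA·B·ACA·ACA·B·ACA·BBA·ACA·B·ACA·BBA·BBA·ACA·ACA·B·ACA·BBA·ACA·B·ACA·ACA·B·ACA·BBA·ACA·B·ACA·BBA·BBA·ACA·ACA·B·ACA·BBA·ACA·B·ACA·ACA·B·ACA·BBA·ACA·B·ACA·BBA·BBA·ACA·ACA·B·ACA·BBA·ACA·B·ACA
    A ↦ ACA
    B ↦ BBA
    C ↦ B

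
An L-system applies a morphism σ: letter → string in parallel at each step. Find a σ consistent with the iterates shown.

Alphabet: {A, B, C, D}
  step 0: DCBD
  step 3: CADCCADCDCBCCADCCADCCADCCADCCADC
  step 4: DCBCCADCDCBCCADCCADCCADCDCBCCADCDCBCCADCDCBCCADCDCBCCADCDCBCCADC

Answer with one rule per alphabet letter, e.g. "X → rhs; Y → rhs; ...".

A->BC, B->CA, C->DC, D->CA

  step 3 ⇒ step 4: CADCCADCDCBCCADCCADCCADCCADCCADC ⇒ DC·BC·CA·DC·DC·BC·CA·DC·CA·DC·CA·DC·DC·BC·CA·DC·DC·BC·CA·DC·DC·BC·CA·DC·DC·BC·CA·DC·DC·BC·CA·DC
    A ↦ BC
    B ↦ CA
    C ↦ DC
    D ↦ CA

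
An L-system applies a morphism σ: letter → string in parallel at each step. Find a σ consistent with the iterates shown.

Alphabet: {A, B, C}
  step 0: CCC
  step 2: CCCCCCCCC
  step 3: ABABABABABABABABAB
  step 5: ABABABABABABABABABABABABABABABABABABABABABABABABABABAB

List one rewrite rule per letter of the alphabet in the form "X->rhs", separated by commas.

  step 2 ⇒ step 3: CCCCCCCCC ⇒ AB·AB·AB·AB·AB·AB·AB·AB·AB
    C ↦ AB
    A ↦ C  (constrained at step 3)
    B ↦ CC  (constrained at step 3)

A->C, B->CC, C->AB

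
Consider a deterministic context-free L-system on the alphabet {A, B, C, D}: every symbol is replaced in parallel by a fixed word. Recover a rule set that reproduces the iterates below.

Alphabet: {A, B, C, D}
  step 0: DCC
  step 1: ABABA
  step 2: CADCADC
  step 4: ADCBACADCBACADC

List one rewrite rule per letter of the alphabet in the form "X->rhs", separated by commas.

  step 1 ⇒ step 2: ABABA ⇒ C·AD·C·AD·C
    A ↦ C
    B ↦ AD
  step 0 ⇒ step 1: DCC ⇒ A·BA·BA
    C ↦ BA
  step 0 ⇒ step 1: DCC ⇒ A·BA·BA
    D ↦ A

A->C, B->AD, C->BA, D->A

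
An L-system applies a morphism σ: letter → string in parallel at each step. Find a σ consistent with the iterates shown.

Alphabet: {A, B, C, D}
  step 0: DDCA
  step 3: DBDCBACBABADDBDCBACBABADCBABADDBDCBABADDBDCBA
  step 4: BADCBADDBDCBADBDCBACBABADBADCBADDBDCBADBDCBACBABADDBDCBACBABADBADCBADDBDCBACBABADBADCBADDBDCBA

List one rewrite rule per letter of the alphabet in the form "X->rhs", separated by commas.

  step 3 ⇒ step 4: DBDCBACBABADDBDCBACBABADCBABADDBDCBABADDBDCBA ⇒ BAD·C·BAD·DBD·C·BA·DBD·C·BA·C·BA·BAD·BAD·C·BAD·DBD·C·BA·DBD·C·BA·C·BA·BAD·DBD·C·BA·C·BA·BAD·BAD·C·BAD·DBD·C·BA·C·BA·BAD·BAD·C·BAD·DBD·C·BA
    A ↦ BA
    B ↦ C
    C ↦ DBD
    D ↦ BAD

A->BA, B->C, C->DBD, D->BAD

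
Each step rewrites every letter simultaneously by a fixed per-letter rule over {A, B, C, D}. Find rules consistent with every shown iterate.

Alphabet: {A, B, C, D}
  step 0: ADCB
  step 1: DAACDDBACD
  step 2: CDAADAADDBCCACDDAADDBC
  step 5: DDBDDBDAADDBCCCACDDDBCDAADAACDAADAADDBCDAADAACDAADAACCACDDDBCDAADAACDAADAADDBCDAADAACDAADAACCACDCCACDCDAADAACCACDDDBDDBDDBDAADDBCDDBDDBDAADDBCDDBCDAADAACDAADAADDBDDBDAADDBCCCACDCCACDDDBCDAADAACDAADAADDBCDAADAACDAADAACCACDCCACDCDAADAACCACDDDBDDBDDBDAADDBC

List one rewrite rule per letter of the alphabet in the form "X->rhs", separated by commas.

  step 1 ⇒ step 2: DAACDDBACD ⇒ C·DAA·DAA·DDB·C·C·ACD·DAA·DDB·C
    A ↦ DAA
    B ↦ ACD
    C ↦ DDB
    D ↦ C

A->DAA, B->ACD, C->DDB, D->C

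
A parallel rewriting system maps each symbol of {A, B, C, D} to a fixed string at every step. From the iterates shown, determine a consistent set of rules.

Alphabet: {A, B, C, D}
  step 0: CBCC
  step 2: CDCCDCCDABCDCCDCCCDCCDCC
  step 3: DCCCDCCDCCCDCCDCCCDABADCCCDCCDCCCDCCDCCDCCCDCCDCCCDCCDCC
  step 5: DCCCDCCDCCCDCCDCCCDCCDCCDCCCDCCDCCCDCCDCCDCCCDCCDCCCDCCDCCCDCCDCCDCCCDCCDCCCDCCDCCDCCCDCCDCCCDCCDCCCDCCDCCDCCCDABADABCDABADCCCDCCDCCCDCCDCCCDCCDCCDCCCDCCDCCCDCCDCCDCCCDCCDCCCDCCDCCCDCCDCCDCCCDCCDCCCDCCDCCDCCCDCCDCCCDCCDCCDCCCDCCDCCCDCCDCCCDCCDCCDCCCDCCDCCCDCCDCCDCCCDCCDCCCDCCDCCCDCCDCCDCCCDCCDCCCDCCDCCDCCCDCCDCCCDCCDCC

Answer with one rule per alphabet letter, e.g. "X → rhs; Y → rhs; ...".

  step 2 ⇒ step 3: CDCCDCCDABCDCCDCCCDCCDCC ⇒ DCC·C·DCC·DCC·C·DCC·DCC·C·DAB·A·DCC·C·DCC·DCC·C·DCC·DCC·DCC·C·DCC·DCC·C·DCC·DCC
    A ↦ DAB
    B ↦ A
    C ↦ DCC
    D ↦ C

A->DAB, B->A, C->DCC, D->C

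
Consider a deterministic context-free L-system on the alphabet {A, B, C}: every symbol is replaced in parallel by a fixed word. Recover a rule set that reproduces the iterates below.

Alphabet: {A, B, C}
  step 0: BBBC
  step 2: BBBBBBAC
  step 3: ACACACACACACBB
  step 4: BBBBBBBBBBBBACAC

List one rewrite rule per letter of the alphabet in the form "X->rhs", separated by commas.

A->B, B->AC, C->B

  step 3 ⇒ step 4: ACACACACACACBB ⇒ B·B·B·B·B·B·B·B·B·B·B·B·AC·AC
    A ↦ B
    B ↦ AC
    C ↦ B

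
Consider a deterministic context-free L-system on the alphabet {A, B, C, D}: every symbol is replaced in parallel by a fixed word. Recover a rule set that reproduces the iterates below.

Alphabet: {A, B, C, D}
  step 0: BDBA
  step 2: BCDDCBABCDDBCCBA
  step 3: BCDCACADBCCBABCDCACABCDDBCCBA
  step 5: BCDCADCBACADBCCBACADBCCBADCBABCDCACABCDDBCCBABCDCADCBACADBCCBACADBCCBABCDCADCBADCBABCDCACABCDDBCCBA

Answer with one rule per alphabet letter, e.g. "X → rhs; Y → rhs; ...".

A->CBA, B->BC, C->D, D->CA

  step 2 ⇒ step 3: BCDDCBABCDDBCCBA ⇒ BC·D·CA·CA·D·BC·CBA·BC·D·CA·CA·BC·D·D·BC·CBA
    A ↦ CBA
    B ↦ BC
    C ↦ D
    D ↦ CA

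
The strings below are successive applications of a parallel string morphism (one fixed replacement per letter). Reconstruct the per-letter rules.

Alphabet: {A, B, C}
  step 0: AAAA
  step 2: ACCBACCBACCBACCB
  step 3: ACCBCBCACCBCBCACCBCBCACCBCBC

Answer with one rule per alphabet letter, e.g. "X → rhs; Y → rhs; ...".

  step 2 ⇒ step 3: ACCBACCBACCBACCB ⇒ AC·CB·CB·C·AC·CB·CB·C·AC·CB·CB·C·AC·CB·CB·C
    A ↦ AC
    B ↦ C
    C ↦ CB

A->AC, B->C, C->CB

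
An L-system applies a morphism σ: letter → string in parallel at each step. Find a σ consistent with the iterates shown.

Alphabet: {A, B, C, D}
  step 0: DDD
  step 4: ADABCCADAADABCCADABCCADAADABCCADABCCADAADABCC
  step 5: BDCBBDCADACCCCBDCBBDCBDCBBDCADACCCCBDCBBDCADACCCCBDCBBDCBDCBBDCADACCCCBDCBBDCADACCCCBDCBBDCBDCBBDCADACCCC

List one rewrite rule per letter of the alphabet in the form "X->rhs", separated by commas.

A->BDC, B->ADA, C->CC, D->B

  step 4 ⇒ step 5: ADABCCADAADABCCADABCCADAADABCCADABCCADAADABCC ⇒ BDC·B·BDC·ADA·CC·CC·BDC·B·BDC·BDC·B·BDC·ADA·CC·CC·BDC·B·BDC·ADA·CC·CC·BDC·B·BDC·BDC·B·BDC·ADA·CC·CC·BDC·B·BDC·ADA·CC·CC·BDC·B·BDC·BDC·B·BDC·ADA·CC·CC
    A ↦ BDC
    B ↦ ADA
    C ↦ CC
    D ↦ B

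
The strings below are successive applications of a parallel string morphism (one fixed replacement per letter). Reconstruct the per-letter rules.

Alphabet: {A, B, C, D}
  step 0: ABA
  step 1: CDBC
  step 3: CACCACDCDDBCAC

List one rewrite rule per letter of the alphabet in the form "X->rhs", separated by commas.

  step 0 ⇒ step 1: ABA ⇒ C·DB·C
    A ↦ C
    B ↦ DB
    C ↦ CA  (constrained at step 1)
    D ↦ CD  (constrained at step 1)

A->C, B->DB, C->CA, D->CD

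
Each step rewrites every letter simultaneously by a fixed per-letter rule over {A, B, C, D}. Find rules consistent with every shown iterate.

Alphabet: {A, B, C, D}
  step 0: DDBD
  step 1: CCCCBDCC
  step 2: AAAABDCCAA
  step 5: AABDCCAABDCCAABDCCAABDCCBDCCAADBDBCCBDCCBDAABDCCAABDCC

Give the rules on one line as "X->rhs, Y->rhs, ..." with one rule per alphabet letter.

A->DB, B->BD, C->A, D->CC

  step 1 ⇒ step 2: CCCCBDCC ⇒ A·A·A·A·BD·CC·A·A
    B ↦ BD
    C ↦ A
    D ↦ CC
    A ↦ DB  (constrained at step 2)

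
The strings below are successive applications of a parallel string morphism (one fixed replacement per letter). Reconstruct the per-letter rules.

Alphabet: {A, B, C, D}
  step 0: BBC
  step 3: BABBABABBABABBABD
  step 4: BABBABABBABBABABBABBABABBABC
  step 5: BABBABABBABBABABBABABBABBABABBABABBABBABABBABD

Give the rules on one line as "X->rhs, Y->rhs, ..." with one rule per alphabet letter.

A->B, B->BA, C->BD, D->BC

  step 4 ⇒ step 5: BABBABABBABBABABBABBABABBABC ⇒ BA·B·BA·BA·B·BA·B·BA·BA·B·BA·BA·B·BA·B·BA·BA·B·BA·BA·B·BA·B·BA·BA·B·BA·BD
    A ↦ B
    B ↦ BA
    C ↦ BD
  step 3 ⇒ step 4: BABBABABBABABBABD ⇒ BA·B·BA·BA·B·BA·B·BA·BA·B·BA·B·BA·BA·B·BA·BC
    D ↦ BC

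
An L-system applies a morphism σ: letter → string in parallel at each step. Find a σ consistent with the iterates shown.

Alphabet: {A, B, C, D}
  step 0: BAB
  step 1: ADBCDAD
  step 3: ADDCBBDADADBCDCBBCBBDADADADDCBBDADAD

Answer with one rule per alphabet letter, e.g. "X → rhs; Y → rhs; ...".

A->BCD, B->AD, C->D, D->CBB

  step 0 ⇒ step 1: BAB ⇒ AD·BCD·AD
    A ↦ BCD
    B ↦ AD
    C ↦ D  (constrained at step 1)
    D ↦ CBB  (constrained at step 1)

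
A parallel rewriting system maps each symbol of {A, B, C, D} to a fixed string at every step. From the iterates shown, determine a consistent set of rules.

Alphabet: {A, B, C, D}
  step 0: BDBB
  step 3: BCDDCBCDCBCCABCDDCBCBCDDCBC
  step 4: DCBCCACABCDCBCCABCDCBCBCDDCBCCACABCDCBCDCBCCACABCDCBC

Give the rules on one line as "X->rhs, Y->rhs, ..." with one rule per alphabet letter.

  step 3 ⇒ step 4: BCDDCBCDCBCCABCDDCBCBCDDCBC ⇒ DC·BC·CA·CA·BC·DC·BC·CA·BC·DC·BC·BC·D·DC·BC·CA·CA·BC·DC·BC·DC·BC·CA·CA·BC·DC·BC
    A ↦ D
    B ↦ DC
    C ↦ BC
    D ↦ CA

A->D, B->DC, C->BC, D->CA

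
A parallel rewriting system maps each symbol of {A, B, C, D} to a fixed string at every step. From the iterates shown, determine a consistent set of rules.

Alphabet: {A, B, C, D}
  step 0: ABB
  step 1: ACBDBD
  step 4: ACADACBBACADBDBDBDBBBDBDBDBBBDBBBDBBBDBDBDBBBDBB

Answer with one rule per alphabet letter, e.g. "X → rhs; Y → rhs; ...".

  step 0 ⇒ step 1: ABB ⇒ AC·BD·BD
    A ↦ AC
    B ↦ BD
    C ↦ AD  (constrained at step 1)
    D ↦ BB  (constrained at step 1)

A->AC, B->BD, C->AD, D->BB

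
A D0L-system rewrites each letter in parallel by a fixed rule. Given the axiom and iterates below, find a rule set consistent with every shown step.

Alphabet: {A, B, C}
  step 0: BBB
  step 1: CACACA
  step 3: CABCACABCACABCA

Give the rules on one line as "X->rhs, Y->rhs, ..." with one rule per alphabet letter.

A->B, B->CA, C->BA

  step 0 ⇒ step 1: BBB ⇒ CA·CA·CA
    B ↦ CA
    A ↦ B  (constrained at step 1)
    C ↦ BA  (constrained at step 1)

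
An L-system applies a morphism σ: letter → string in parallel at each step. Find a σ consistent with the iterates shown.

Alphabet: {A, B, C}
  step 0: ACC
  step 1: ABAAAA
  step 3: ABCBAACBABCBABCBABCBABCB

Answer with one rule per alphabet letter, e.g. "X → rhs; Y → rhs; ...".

A->AB, B->CB, C->AA

  step 0 ⇒ step 1: ACC ⇒ AB·AA·AA
    A ↦ AB
    C ↦ AA
    B ↦ CB  (constrained at step 1)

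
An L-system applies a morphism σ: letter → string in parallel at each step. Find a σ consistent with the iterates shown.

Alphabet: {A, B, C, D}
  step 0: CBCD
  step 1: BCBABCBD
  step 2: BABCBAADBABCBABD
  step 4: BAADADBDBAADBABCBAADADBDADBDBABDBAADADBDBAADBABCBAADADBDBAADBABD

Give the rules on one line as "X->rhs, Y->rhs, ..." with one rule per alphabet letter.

  step 1 ⇒ step 2: BCBABCBD ⇒ BA·BC·BA·AD·BA·BC·BA·BD
    A ↦ AD
    B ↦ BA
    C ↦ BC
    D ↦ BD

A->AD, B->BA, C->BC, D->BD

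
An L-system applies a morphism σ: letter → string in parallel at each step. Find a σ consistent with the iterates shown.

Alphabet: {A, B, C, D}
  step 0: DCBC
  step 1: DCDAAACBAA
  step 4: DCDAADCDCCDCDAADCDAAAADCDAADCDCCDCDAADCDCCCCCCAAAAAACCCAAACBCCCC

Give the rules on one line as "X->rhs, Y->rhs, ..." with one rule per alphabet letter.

A->C, B->ACB, C->AA, D->DCD

  step 0 ⇒ step 1: DCBC ⇒ DCD·AA·ACB·AA
    B ↦ ACB
    C ↦ AA
    D ↦ DCD
    A ↦ C  (constrained at step 1)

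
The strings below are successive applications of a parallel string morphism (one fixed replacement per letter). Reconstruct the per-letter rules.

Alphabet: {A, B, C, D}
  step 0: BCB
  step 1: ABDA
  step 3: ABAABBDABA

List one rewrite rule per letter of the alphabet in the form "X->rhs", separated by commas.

  step 0 ⇒ step 1: BCB ⇒ A·BD·A
    B ↦ A
    C ↦ BD
    A ↦ AB  (constrained at step 1)
    D ↦ C  (constrained at step 1)

A->AB, B->A, C->BD, D->C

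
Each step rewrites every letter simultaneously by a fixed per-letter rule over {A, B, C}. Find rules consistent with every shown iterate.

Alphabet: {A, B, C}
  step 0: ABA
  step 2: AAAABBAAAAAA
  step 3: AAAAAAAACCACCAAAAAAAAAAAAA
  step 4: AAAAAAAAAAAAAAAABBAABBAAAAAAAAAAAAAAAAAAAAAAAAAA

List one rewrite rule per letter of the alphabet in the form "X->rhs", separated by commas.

  step 3 ⇒ step 4: AAAAAAAACCACCAAAAAAAAAAAAA ⇒ AA·AA·AA·AA·AA·AA·AA·AA·B·B·AA·B·B·AA·AA·AA·AA·AA·AA·AA·AA·AA·AA·AA·AA·AA
    A ↦ AA
    C ↦ B
  step 2 ⇒ step 3: AAAABBAAAAAA ⇒ AA·AA·AA·AA·CCA·CCA·AA·AA·AA·AA·AA·AA
    B ↦ CCA

A->AA, B->CCA, C->B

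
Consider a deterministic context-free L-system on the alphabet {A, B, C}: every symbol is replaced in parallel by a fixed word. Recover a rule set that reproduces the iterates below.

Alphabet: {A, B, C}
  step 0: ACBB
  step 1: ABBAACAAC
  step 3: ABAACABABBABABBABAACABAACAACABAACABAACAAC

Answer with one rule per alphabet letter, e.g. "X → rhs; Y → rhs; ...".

  step 0 ⇒ step 1: ACBB ⇒ AB·B·AAC·AAC
    A ↦ AB
    B ↦ AAC
    C ↦ B

A->AB, B->AAC, C->B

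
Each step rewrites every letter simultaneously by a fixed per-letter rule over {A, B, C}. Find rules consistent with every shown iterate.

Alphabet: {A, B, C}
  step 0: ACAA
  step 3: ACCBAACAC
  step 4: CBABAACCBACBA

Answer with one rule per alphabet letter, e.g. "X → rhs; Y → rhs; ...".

  step 3 ⇒ step 4: ACCBAACAC ⇒ C·BA·BA·A·C·C·BA·C·BA
    A ↦ C
    B ↦ A
    C ↦ BA

A->C, B->A, C->BA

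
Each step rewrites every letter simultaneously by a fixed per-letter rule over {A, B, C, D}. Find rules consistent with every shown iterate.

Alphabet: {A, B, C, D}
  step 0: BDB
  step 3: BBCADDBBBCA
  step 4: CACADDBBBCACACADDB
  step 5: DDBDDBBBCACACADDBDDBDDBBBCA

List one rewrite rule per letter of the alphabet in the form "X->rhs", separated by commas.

A->DB, B->CA, C->D, D->B

  step 4 ⇒ step 5: CACADDBBBCACACADDB ⇒ D·DB·D·DB·B·B·CA·CA·CA·D·DB·D·DB·D·DB·B·B·CA
    A ↦ DB
    B ↦ CA
    C ↦ D
    D ↦ B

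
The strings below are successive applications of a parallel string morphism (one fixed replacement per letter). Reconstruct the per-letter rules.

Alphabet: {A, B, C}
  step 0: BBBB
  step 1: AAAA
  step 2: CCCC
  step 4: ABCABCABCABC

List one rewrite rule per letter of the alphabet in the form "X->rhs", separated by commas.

  step 1 ⇒ step 2: AAAA ⇒ C·C·C·C
    A ↦ C
  step 0 ⇒ step 1: BBBB ⇒ A·A·A·A
    B ↦ A
    C ↦ BC  (constrained at step 2)

A->C, B->A, C->BC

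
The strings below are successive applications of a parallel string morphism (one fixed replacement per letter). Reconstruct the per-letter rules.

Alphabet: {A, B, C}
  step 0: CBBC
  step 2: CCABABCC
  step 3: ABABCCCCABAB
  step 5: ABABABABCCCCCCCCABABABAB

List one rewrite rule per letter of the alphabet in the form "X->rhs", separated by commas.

  step 2 ⇒ step 3: CCABABCC ⇒ AB·AB·C·C·C·C·AB·AB
    A ↦ C
    B ↦ C
    C ↦ AB

A->C, B->C, C->AB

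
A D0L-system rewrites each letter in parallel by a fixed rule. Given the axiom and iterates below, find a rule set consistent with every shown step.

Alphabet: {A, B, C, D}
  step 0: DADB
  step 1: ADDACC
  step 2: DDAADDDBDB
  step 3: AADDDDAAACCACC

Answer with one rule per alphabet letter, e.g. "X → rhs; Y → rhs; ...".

  step 2 ⇒ step 3: DDAADDDBDB ⇒ A·A·DD·DD·A·A·A·CC·A·CC
    A ↦ DD
    B ↦ CC
    D ↦ A
  step 1 ⇒ step 2: ADDACC ⇒ DD·A·A·DD·DB·DB
    C ↦ DB

A->DD, B->CC, C->DB, D->A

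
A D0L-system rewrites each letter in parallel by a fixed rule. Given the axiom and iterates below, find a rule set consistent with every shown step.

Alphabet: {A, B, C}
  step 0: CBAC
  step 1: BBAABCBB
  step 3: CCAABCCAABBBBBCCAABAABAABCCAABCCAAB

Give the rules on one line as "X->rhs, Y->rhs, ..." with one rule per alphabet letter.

A->C, B->AAB, C->BB

  step 0 ⇒ step 1: CBAC ⇒ BB·AAB·C·BB
    A ↦ C
    B ↦ AAB
    C ↦ BB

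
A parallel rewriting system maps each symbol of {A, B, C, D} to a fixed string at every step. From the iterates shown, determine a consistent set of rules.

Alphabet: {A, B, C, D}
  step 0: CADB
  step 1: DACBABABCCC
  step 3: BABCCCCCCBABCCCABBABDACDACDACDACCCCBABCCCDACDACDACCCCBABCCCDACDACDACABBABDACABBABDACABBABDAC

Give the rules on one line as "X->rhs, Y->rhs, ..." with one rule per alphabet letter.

A->BAB, B->CCC, C->DAC, D->AB

  step 0 ⇒ step 1: CADB ⇒ DAC·BAB·AB·CCC
    A ↦ BAB
    B ↦ CCC
    C ↦ DAC
    D ↦ AB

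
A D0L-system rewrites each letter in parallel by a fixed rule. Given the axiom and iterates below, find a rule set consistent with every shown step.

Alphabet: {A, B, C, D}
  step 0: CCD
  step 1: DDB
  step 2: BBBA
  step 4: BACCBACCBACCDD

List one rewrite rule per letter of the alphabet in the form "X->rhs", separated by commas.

A->CC, B->BA, C->D, D->B

  step 1 ⇒ step 2: DDB ⇒ B·B·BA
    B ↦ BA
    D ↦ B
    A ↦ CC  (constrained at step 2)
  step 0 ⇒ step 1: CCD ⇒ D·D·B
    C ↦ D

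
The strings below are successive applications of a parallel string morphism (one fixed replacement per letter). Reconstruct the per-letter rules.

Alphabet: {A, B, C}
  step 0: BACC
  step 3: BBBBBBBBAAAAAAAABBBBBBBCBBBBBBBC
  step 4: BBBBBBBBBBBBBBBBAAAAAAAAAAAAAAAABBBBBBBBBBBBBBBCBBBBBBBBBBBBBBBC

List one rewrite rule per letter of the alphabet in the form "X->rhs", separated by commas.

A->AA, B->BB, C->BC

  step 3 ⇒ step 4: BBBBBBBBAAAAAAAABBBBBBBCBBBBBBBC ⇒ BB·BB·BB·BB·BB·BB·BB·BB·AA·AA·AA·AA·AA·AA·AA·AA·BB·BB·BB·BB·BB·BB·BB·BC·BB·BB·BB·BB·BB·BB·BB·BC
    A ↦ AA
    B ↦ BB
    C ↦ BC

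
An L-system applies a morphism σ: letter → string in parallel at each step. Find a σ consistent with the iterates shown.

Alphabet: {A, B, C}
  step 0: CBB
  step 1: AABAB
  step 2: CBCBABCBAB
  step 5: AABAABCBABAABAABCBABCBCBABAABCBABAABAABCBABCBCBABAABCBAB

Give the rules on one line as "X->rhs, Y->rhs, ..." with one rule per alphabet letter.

A->CB, B->AB, C->A

  step 1 ⇒ step 2: AABAB ⇒ CB·CB·AB·CB·AB
    A ↦ CB
    B ↦ AB
  step 0 ⇒ step 1: CBB ⇒ A·AB·AB
    C ↦ A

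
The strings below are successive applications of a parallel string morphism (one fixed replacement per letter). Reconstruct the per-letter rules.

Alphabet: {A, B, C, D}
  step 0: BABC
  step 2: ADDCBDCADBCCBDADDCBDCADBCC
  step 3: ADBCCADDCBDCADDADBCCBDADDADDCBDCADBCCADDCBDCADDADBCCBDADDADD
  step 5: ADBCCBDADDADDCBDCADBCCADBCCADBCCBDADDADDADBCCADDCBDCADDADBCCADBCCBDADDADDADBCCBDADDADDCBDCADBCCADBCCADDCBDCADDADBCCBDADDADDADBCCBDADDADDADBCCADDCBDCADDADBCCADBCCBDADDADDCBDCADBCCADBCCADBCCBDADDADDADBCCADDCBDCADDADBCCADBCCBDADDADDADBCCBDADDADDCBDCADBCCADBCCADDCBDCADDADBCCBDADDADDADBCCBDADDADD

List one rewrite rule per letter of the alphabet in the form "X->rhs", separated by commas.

A->ADB, B->CBD, C->ADD, D->C

  step 2 ⇒ step 3: ADDCBDCADBCCBDADDCBDCADBCC ⇒ ADB·C·C·ADD·CBD·C·ADD·ADB·C·CBD·ADD·ADD·CBD·C·ADB·C·C·ADD·CBD·C·ADD·ADB·C·CBD·ADD·ADD
    A ↦ ADB
    B ↦ CBD
    C ↦ ADD
    D ↦ C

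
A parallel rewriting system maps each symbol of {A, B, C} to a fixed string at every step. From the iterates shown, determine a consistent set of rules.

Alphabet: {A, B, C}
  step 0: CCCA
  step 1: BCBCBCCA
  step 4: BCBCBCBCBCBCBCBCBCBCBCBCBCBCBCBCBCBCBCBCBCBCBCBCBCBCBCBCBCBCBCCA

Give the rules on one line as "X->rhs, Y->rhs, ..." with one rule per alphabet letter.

A->CA, B->BC, C->BC

  step 0 ⇒ step 1: CCCA ⇒ BC·BC·BC·CA
    A ↦ CA
    C ↦ BC
    B ↦ BC  (constrained at step 1)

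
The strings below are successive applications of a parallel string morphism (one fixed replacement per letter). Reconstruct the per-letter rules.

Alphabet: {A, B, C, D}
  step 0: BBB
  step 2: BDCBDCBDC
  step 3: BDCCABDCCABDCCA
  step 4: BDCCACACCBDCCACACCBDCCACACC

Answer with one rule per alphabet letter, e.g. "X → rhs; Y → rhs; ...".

  step 3 ⇒ step 4: BDCCABDCCABDCCA ⇒ BD·C·CA·CA·CC·BD·C·CA·CA·CC·BD·C·CA·CA·CC
    A ↦ CC
    B ↦ BD
    C ↦ CA
    D ↦ C

A->CC, B->BD, C->CA, D->C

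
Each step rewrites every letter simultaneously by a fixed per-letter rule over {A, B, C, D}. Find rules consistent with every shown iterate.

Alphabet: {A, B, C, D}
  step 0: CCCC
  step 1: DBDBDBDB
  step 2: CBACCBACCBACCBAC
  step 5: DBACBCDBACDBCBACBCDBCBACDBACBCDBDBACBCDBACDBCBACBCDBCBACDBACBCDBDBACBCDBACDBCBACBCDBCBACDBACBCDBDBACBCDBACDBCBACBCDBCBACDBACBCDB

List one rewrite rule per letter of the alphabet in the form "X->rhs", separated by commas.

A->BC, B->AC, C->DB, D->CB

  step 1 ⇒ step 2: DBDBDBDB ⇒ CB·AC·CB·AC·CB·AC·CB·AC
    B ↦ AC
    D ↦ CB
    A ↦ BC  (constrained at step 2)
  step 0 ⇒ step 1: CCCC ⇒ DB·DB·DB·DB
    C ↦ DB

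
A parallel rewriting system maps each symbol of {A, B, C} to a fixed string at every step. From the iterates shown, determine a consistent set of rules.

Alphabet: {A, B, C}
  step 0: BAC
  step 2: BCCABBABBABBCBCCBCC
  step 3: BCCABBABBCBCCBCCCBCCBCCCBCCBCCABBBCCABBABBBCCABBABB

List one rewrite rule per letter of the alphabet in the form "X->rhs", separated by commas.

  step 2 ⇒ step 3: BCCABBABBABBCBCCBCC ⇒ BCC·ABB·ABB·C·BCC·BCC·C·BCC·BCC·C·BCC·BCC·ABB·BCC·ABB·ABB·BCC·ABB·ABB
    A ↦ C
    B ↦ BCC
    C ↦ ABB

A->C, B->BCC, C->ABB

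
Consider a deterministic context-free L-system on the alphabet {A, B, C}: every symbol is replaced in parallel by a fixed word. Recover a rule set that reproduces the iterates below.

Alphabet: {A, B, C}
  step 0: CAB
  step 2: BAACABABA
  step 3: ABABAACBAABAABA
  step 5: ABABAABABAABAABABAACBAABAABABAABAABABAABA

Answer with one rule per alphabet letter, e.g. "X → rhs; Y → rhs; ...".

  step 2 ⇒ step 3: BAACABABA ⇒ A·BA·BA·AC·BA·A·BA·A·BA
    A ↦ BA
    B ↦ A
    C ↦ AC

A->BA, B->A, C->AC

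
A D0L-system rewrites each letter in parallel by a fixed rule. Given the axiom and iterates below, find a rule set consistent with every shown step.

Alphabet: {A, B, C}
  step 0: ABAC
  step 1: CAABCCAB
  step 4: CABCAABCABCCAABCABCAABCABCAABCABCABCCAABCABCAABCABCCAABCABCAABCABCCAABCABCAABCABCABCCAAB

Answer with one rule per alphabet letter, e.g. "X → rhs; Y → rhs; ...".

A->C, B->AAB, C->CAB

  step 0 ⇒ step 1: ABAC ⇒ C·AAB·C·CAB
    A ↦ C
    B ↦ AAB
    C ↦ CAB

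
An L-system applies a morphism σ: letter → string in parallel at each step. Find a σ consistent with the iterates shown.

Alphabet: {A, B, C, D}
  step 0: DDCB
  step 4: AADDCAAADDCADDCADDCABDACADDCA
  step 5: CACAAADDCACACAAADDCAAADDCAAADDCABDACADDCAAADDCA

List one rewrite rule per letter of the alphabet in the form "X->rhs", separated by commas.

A->CA, B->BD, C->DD, D->A

  step 4 ⇒ step 5: AADDCAAADDCADDCADDCABDACADDCA ⇒ CA·CA·A·A·DD·CA·CA·CA·A·A·DD·CA·A·A·DD·CA·A·A·DD·CA·BD·A·CA·DD·CA·A·A·DD·CA
    A ↦ CA
    B ↦ BD
    C ↦ DD
    D ↦ A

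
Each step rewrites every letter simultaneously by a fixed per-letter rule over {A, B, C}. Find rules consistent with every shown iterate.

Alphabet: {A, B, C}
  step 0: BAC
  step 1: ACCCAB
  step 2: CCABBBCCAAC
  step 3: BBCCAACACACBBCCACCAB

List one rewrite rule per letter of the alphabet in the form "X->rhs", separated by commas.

  step 2 ⇒ step 3: CCABBBCCAAC ⇒ B·B·CCA·AC·AC·AC·B·B·CCA·CCA·B
    A ↦ CCA
    B ↦ AC
    C ↦ B

A->CCA, B->AC, C->B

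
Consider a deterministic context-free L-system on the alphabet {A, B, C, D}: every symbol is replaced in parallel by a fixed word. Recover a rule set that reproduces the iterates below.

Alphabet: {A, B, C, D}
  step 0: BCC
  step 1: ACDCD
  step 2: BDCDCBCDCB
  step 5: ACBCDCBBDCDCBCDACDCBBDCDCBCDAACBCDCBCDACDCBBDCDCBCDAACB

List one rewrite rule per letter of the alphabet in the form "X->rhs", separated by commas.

A->BD, B->A, C->CD, D->CB

  step 1 ⇒ step 2: ACDCD ⇒ BD·CD·CB·CD·CB
    A ↦ BD
    C ↦ CD
    D ↦ CB
  step 0 ⇒ step 1: BCC ⇒ A·CD·CD
    B ↦ A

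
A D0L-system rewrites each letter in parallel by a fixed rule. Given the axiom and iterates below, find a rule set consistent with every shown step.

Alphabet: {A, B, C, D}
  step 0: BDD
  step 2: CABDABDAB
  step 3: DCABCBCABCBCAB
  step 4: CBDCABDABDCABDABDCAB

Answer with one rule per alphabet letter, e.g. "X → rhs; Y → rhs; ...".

  step 3 ⇒ step 4: DCABCBCABCBCAB ⇒ CB·D·C·AB·D·AB·D·C·AB·D·AB·D·C·AB
    A ↦ C
    B ↦ AB
    C ↦ D
    D ↦ CB

A->C, B->AB, C->D, D->CB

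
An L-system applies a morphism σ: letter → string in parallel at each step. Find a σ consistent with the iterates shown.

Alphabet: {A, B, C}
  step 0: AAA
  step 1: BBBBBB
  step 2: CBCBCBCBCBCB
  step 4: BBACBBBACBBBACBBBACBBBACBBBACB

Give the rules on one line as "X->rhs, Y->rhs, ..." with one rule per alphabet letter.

  step 1 ⇒ step 2: BBBBBB ⇒ CB·CB·CB·CB·CB·CB
    B ↦ CB
  step 0 ⇒ step 1: AAA ⇒ BB·BB·BB
    A ↦ BB
    C ↦ A  (constrained at step 2)

A->BB, B->CB, C->A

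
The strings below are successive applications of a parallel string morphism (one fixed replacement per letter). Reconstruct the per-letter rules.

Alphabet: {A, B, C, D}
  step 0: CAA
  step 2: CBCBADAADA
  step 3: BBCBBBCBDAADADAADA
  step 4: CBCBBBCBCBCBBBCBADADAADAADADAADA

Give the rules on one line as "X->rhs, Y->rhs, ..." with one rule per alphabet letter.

  step 3 ⇒ step 4: BBCBBBCBDAADADAADA ⇒ CB·CB·BB·CB·CB·CB·BB·CB·A·DA·DA·A·DA·A·DA·DA·A·DA
    A ↦ DA
    B ↦ CB
    C ↦ BB
    D ↦ A

A->DA, B->CB, C->BB, D->A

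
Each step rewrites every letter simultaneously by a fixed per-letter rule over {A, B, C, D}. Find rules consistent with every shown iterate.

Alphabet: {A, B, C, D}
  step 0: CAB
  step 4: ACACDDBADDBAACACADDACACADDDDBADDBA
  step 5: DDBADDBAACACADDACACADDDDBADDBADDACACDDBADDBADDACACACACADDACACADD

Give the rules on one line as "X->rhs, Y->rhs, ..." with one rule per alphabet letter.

A->DD, B->A, C->BA, D->AC

  step 4 ⇒ step 5: ACACDDBADDBAACACADDACACADDDDBADDBA ⇒ DD·BA·DD·BA·AC·AC·A·DD·AC·AC·A·DD·DD·BA·DD·BA·DD·AC·AC·DD·BA·DD·BA·DD·AC·AC·AC·AC·A·DD·AC·AC·A·DD
    A ↦ DD
    B ↦ A
    C ↦ BA
    D ↦ AC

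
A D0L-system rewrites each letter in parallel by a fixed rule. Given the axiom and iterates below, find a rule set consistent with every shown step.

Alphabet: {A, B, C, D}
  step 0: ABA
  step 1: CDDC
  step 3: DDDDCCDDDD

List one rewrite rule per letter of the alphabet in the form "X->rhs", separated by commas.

  step 0 ⇒ step 1: ABA ⇒ C·DD·C
    A ↦ C
    B ↦ DD
    C ↦ BB  (constrained at step 1)
    D ↦ A  (constrained at step 1)

A->C, B->DD, C->BB, D->A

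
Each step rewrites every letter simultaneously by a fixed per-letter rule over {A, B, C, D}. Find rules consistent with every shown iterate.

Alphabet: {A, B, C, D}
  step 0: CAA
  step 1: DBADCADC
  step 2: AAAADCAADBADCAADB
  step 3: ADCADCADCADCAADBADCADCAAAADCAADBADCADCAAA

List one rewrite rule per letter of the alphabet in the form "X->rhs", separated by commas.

  step 2 ⇒ step 3: AAAADCAADBADCAADB ⇒ ADC·ADC·ADC·ADC·AA·DB·ADC·ADC·AA·A·ADC·AA·DB·ADC·ADC·AA·A
    A ↦ ADC
    B ↦ A
    C ↦ DB
    D ↦ AA

A->ADC, B->A, C->DB, D->AA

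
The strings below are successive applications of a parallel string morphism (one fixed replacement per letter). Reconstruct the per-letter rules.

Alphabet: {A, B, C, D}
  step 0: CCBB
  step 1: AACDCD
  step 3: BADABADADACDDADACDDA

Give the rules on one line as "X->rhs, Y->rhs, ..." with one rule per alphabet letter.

A->DA, B->CD, C->A, D->BA

  step 0 ⇒ step 1: CCBB ⇒ A·A·CD·CD
    B ↦ CD
    C ↦ A
    A ↦ DA  (constrained at step 1)
    D ↦ BA  (constrained at step 1)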